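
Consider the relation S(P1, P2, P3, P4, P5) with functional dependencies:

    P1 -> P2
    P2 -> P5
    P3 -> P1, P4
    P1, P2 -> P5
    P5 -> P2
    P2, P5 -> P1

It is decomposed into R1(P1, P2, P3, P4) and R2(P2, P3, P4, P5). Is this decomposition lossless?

Yes

Common attributes: R1 ∩ R2 = {P2, P3, P4}.
Closure of {P2, P3, P4}: P2 → P5 applies, adding P5; P3 → P1, P4 applies, adding P1. So (P2, P3, P4)⁺ = {P1, P2, P3, P4, P5}.
This closure contains every attribute of R1, so R1 ∩ R2 → R1. The join is lossless.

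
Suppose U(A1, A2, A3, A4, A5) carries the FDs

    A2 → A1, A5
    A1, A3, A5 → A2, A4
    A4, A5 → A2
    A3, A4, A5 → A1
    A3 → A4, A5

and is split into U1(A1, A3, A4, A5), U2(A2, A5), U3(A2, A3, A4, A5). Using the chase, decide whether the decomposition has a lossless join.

Chase test. Columns are A1, A2, A3, A4, A5; row i has aⱼ where attribute j ∈ Ui, else bᵢⱼ.
Initial tableau (one row per fragment):
  row 1: a1 b12 a3 a4 a5
  row 2: b21 a2 b23 b24 a5
  row 3: b31 a2 a3 a4 a5
Rows 2 and 3 agree on A2; apply A2→A1, A5 and equate their A1, A5 entries.
Rows 1 and 3 agree on A4, A5; apply A4, A5→A2 and equate their A2 entries.
Rows 1 and 3 agree on A3, A4, A5; apply A3, A4, A5→A1 and equate their A1 entries.
Row 1 is now all distinguished symbols — the join is lossless.

Yes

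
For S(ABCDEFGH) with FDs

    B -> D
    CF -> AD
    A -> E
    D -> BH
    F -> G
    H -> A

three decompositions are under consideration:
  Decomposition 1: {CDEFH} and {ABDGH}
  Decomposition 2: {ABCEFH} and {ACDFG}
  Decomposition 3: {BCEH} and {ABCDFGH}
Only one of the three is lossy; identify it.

Decomposition 1: common = {DH}, closure = {ABDEH} → lossy.
Decomposition 2: common = {ACF}, closure = {ABCDEFGH} → lossless.
Decomposition 3: common = {BCH}, closure = {ABCDEH} → lossless.

Decomposition 1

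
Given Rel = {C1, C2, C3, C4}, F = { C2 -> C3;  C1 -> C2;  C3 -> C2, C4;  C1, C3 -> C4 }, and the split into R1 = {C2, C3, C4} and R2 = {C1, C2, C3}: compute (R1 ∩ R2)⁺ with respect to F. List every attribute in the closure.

C2, C3, C4

R1 ∩ R2 = {C2, C3}.
C3 → C2, C4 applies, adding C4
Closure: {C2, C3, C4}.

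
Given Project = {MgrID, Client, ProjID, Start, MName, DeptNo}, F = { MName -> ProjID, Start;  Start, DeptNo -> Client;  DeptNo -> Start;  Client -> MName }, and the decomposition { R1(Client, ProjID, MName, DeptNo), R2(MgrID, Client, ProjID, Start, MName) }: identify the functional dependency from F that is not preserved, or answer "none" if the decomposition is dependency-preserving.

MName → ProjID, Start lies within R2.
Start, DeptNo → Client: restricted closure across fragments reaches Client.
DeptNo → Start: restricted closure across fragments reaches Start.
Client → MName lies within R1.
Every dependency is enforceable on the fragments, so the decomposition is dependency-preserving.

none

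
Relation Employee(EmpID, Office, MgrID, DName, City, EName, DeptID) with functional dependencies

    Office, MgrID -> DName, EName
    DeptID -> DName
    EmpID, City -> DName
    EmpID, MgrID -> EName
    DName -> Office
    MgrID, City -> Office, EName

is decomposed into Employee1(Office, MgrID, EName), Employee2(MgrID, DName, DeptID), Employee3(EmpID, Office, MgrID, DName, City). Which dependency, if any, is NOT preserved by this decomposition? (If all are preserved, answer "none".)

Check EmpID, MgrID → EName: no single fragment contains all of {EmpID, MgrID, EName}, and the restricted closure of {EmpID, MgrID} across the fragments never reaches {EName}.
Office, MgrID → DName, EName is preserved.
DeptID → DName is preserved.
EmpID, City → DName is preserved.
DName → Office is preserved.
MgrID, City → Office, EName is preserved.

EmpID, MgrID -> EName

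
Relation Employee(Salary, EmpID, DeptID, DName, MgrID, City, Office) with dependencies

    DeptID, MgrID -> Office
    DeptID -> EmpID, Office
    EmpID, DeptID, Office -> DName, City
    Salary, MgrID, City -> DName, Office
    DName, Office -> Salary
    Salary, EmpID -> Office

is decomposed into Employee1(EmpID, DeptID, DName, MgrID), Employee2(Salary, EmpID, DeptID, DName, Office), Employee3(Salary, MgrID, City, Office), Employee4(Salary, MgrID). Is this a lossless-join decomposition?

No

Chase test. Columns are Salary, EmpID, DeptID, DName, MgrID, City, Office; row i has aⱼ where attribute j ∈ Employeei, else bᵢⱼ.
Initial tableau (one row per fragment):
  row 1: b11 a2 a3 a4 a5 b16 b17
  row 2: a1 a2 a3 a4 b25 b26 a7
  row 3: a1 b32 b33 b34 a5 a6 a7
  row 4: a1 b42 b43 b44 a5 b46 b47
Rows 1 and 2 agree on DeptID; apply DeptID→EmpID, Office and equate their EmpID, Office entries.
Rows 1 and 2 agree on EmpID, DeptID, Office; apply EmpID, DeptID, Office→DName, City and equate their DName, City entries.
Rows 1 and 2 agree on DName, Office; apply DName, Office→Salary and equate their Salary entries.
No row becomes fully distinguished — the join is lossy.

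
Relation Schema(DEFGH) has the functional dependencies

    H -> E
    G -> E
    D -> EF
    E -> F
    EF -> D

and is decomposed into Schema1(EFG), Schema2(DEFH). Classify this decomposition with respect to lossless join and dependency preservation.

lossy but dependency-preserving

Lossless test: (EF)⁺ = {DEF}, which is a superkey of neither fragment — lossy.
Dependency preservation: every FD's attributes lie within a single fragment, so each can be enforced locally — preserved.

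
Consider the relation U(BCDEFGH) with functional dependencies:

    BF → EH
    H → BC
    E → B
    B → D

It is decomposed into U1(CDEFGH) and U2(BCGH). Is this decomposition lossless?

Common attributes: U1 ∩ U2 = {CGH}.
Closure of {CGH}: H → BC applies, adding B; B → D applies, adding D. So (CGH)⁺ = {BCDGH}.
This closure contains every attribute of U2, so U1 ∩ U2 → U2. The join is lossless.

Yes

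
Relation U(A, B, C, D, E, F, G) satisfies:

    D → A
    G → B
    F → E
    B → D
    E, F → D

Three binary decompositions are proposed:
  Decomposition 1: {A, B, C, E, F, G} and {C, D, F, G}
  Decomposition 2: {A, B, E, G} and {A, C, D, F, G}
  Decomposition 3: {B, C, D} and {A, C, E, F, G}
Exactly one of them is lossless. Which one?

Decomposition 1: common = {C, F, G}, closure = {A, B, C, D, E, F, G} → lossless.
Decomposition 2: common = {A, G}, closure = {A, B, D, G} → lossy.
Decomposition 3: common = {C}, closure = {C} → lossy.

Decomposition 1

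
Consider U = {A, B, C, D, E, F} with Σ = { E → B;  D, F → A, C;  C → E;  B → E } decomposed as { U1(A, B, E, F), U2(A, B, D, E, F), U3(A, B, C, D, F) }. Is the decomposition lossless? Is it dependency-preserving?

lossless and dependency-preserving

Lossless test (chase): Rows 2 and 3 agree on D, F; apply D, F→A, C and equate their A, C entries. Rows 2 and 3 agree on C; apply C→E and equate their E entries. Row 2 is now all distinguished symbols — the join is lossless.
Dependency preservation: C → E is not contained in any single fragment, but the restricted closure of its left-hand side across the fragments still reaches the right-hand side; the remaining FDs each lie inside some fragment. All dependencies are preserved.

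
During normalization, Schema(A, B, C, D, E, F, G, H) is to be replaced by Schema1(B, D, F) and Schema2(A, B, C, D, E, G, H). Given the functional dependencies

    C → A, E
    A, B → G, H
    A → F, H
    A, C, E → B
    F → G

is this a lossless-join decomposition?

Common attributes: Schema1 ∩ Schema2 = {B, D}.
No dependency enlarges {B, D}, so (B, D)⁺ = {B, D}.
The closure contains neither all of Schema1 = {B, D, F} nor all of Schema2 = {A, B, C, D, E, G, H}, so the common attributes are not a superkey of either fragment. The join is lossy.

No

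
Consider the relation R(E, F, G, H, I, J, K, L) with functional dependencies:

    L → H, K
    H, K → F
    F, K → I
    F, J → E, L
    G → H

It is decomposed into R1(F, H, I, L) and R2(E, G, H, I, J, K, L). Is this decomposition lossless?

Yes

Common attributes: R1 ∩ R2 = {H, I, L}.
Closure of {H, I, L}: L → H, K applies, adding K; H, K → F applies, adding F. So (H, I, L)⁺ = {F, H, I, K, L}.
This closure contains every attribute of R1, so R1 ∩ R2 → R1. The join is lossless.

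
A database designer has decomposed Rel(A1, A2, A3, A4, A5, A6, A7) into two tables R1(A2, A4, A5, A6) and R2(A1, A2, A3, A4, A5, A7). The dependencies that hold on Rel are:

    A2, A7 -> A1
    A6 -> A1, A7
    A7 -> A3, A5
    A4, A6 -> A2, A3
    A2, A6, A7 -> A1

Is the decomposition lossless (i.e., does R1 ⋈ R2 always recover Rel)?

No

Common attributes: R1 ∩ R2 = {A2, A4, A5}.
No dependency enlarges {A2, A4, A5}, so (A2, A4, A5)⁺ = {A2, A4, A5}.
The closure contains neither all of R1 = {A2, A4, A5, A6} nor all of R2 = {A1, A2, A3, A4, A5, A7}, so the common attributes are not a superkey of either fragment. The join is lossy.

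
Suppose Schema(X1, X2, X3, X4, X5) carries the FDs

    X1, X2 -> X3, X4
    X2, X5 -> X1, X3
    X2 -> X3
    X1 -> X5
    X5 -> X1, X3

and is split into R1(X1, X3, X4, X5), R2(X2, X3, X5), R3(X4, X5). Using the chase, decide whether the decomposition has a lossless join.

Chase test. Columns are X1, X2, X3, X4, X5; row i has aⱼ where attribute j ∈ Ri, else bᵢⱼ.
Initial tableau (one row per fragment):
  row 1: a1 b12 a3 a4 a5
  row 2: b21 a2 a3 b24 a5
  row 3: b31 b32 b33 a4 a5
Rows 1 and 2 agree on X5; apply X5→X1, X3 and equate their X1, X3 entries.
Rows 1 and 3 agree on X5; apply X5→X1, X3 and equate their X1, X3 entries.
No row becomes fully distinguished — the join is lossy.

No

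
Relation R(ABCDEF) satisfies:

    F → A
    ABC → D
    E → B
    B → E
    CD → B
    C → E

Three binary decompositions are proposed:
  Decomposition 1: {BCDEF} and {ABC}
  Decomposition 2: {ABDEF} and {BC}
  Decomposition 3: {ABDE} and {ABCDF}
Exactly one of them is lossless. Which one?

Decomposition 1: common = {BC}, closure = {BCE} → lossy.
Decomposition 2: common = {B}, closure = {BE} → lossy.
Decomposition 3: common = {ABD}, closure = {ABDE} → lossless.

Decomposition 3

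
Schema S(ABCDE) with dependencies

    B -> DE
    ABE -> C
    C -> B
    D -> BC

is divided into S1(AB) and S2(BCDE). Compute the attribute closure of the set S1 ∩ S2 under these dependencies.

BCDE

S1 ∩ S2 = {B}.
B → DE applies, adding DE
D → BC applies, adding C
Closure: {BCDE}.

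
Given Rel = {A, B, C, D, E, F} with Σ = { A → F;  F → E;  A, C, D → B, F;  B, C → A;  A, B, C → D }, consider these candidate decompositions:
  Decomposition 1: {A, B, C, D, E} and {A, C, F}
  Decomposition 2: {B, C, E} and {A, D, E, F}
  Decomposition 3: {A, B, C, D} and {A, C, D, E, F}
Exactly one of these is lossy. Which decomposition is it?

Decomposition 1: common = {A, C}, closure = {A, C, E, F} → lossless.
Decomposition 2: common = {E}, closure = {E} → lossy.
Decomposition 3: common = {A, C, D}, closure = {A, B, C, D, E, F} → lossless.

Decomposition 2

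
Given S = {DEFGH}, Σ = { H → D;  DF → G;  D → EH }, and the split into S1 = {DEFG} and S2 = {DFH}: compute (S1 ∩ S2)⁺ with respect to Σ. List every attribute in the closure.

S1 ∩ S2 = {DF}.
DF → G applies, adding G
D → EH applies, adding EH
Closure: {DEFGH}.

DEFGH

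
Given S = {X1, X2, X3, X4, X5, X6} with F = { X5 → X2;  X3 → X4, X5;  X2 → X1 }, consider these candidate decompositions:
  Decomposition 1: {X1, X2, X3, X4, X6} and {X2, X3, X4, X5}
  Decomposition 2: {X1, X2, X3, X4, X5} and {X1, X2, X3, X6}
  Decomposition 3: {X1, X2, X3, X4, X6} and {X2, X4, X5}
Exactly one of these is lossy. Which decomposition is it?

Decomposition 1: common = {X2, X3, X4}, closure = {X1, X2, X3, X4, X5} → lossless.
Decomposition 2: common = {X1, X2, X3}, closure = {X1, X2, X3, X4, X5} → lossless.
Decomposition 3: common = {X2, X4}, closure = {X1, X2, X4} → lossy.

Decomposition 3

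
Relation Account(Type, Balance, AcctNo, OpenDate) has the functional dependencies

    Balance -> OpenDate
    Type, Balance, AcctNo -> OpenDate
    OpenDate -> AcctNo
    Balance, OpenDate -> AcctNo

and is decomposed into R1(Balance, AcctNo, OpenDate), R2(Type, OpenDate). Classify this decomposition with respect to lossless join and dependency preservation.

Lossless test: (OpenDate)⁺ = {AcctNo, OpenDate}, which is a superkey of neither fragment — lossy.
Dependency preservation: Type, Balance, AcctNo → OpenDate is not contained in any single fragment, but the restricted closure of its left-hand side across the fragments still reaches the right-hand side; the remaining FDs each lie inside some fragment. All dependencies are preserved.

lossy but dependency-preserving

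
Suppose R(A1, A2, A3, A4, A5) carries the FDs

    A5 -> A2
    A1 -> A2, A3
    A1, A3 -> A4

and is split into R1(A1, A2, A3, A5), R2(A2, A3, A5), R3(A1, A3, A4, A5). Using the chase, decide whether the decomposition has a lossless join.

Chase test. Columns are A1, A2, A3, A4, A5; row i has aⱼ where attribute j ∈ Ri, else bᵢⱼ.
Initial tableau (one row per fragment):
  row 1: a1 a2 a3 b14 a5
  row 2: b21 a2 a3 b24 a5
  row 3: a1 b32 a3 a4 a5
Rows 1 and 3 agree on A5; apply A5→A2 and equate their A2 entries.
Rows 1 and 3 agree on A1, A3; apply A1, A3→A4 and equate their A4 entries.
Row 1 is now all distinguished symbols — the join is lossless.

Yes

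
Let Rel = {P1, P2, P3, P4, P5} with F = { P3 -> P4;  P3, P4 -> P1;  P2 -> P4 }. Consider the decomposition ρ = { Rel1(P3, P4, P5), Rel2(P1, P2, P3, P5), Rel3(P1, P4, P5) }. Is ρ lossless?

Chase test. Columns are P1, P2, P3, P4, P5; row i has aⱼ where attribute j ∈ Reli, else bᵢⱼ.
Initial tableau (one row per fragment):
  row 1: b11 b12 a3 a4 a5
  row 2: a1 a2 a3 b24 a5
  row 3: a1 b32 b33 a4 a5
Rows 1 and 2 agree on P3; apply P3→P4 and equate their P4 entries.
Rows 1 and 2 agree on P3, P4; apply P3, P4→P1 and equate their P1 entries.
Row 2 is now all distinguished symbols — the join is lossless.

Yes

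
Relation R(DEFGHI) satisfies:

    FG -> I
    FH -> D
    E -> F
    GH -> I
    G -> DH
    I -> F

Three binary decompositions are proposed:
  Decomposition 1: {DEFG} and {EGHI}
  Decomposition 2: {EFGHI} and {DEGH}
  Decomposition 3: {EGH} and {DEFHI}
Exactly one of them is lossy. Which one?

Decomposition 3

Decomposition 1: common = {EG}, closure = {DEFGHI} → lossless.
Decomposition 2: common = {EGH}, closure = {DEFGHI} → lossless.
Decomposition 3: common = {EH}, closure = {DEFH} → lossy.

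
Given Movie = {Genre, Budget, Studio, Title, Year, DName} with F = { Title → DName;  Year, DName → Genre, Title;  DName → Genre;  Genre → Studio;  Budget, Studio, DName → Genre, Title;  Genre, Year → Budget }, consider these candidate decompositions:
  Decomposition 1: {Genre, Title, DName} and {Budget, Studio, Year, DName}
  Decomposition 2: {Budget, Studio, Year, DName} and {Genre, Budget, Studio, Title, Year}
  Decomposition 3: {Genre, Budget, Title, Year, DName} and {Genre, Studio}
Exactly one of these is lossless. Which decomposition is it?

Decomposition 1: common = {DName}, closure = {Genre, Studio, DName} → lossy.
Decomposition 2: common = {Budget, Studio, Year}, closure = {Budget, Studio, Year} → lossy.
Decomposition 3: common = {Genre}, closure = {Genre, Studio} → lossless.

Decomposition 3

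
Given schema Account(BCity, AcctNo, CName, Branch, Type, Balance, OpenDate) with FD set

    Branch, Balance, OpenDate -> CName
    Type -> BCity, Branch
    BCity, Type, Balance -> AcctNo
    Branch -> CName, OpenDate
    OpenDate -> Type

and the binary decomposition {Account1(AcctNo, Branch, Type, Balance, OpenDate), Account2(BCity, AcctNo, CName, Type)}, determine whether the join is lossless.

Yes

Common attributes: Account1 ∩ Account2 = {AcctNo, Type}.
Closure of {AcctNo, Type}: Type → BCity, Branch applies, adding BCity, Branch; Branch → CName, OpenDate applies, adding CName, OpenDate. So (AcctNo, Type)⁺ = {BCity, AcctNo, CName, Branch, Type, OpenDate}.
This closure contains every attribute of Account2, so Account1 ∩ Account2 → Account2. The join is lossless.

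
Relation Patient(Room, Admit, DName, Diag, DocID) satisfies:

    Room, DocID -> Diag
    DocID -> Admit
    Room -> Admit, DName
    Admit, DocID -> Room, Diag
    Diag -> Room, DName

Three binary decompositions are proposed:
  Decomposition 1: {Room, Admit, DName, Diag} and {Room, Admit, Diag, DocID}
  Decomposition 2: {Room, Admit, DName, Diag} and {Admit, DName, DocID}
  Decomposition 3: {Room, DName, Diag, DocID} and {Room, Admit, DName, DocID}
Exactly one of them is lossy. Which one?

Decomposition 2

Decomposition 1: common = {Room, Admit, Diag}, closure = {Room, Admit, DName, Diag} → lossless.
Decomposition 2: common = {Admit, DName}, closure = {Admit, DName} → lossy.
Decomposition 3: common = {Room, DName, DocID}, closure = {Room, Admit, DName, Diag, DocID} → lossless.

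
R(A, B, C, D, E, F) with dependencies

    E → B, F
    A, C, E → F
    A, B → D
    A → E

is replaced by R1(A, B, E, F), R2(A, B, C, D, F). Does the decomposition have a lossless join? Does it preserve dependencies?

Lossless test: (A, B, F)⁺ = {A, B, D, E, F}, which contains all of one fragment — lossless.
Dependency preservation: A, C, E → F is not contained in any single fragment, but the restricted closure of its left-hand side across the fragments still reaches the right-hand side; the remaining FDs each lie inside some fragment. All dependencies are preserved.

lossless and dependency-preserving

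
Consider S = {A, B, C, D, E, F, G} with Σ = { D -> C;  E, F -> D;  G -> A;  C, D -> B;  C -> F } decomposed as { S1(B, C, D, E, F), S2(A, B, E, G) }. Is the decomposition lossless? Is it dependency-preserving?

lossy but dependency-preserving

Lossless test: (B, E)⁺ = {B, E}, which is a superkey of neither fragment — lossy.
Dependency preservation: every FD's attributes lie within a single fragment, so each can be enforced locally — preserved.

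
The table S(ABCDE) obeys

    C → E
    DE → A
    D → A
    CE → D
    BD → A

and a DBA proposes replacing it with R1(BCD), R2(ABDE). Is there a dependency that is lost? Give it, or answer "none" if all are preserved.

C → E

Check C → E: no single fragment contains all of {CE}, and the restricted closure of {C} across the fragments never reaches {E}.
DE → A is preserved.
D → A is preserved.
CE → D is preserved.
BD → A is preserved.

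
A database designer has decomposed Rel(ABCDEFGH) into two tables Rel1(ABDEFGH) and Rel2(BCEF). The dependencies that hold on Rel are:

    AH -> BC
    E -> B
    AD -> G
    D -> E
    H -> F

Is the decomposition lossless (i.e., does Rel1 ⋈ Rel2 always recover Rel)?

Common attributes: Rel1 ∩ Rel2 = {BEF}.
No dependency enlarges {BEF}, so (BEF)⁺ = {BEF}.
The closure contains neither all of Rel1 = {ABDEFGH} nor all of Rel2 = {BCEF}, so the common attributes are not a superkey of either fragment. The join is lossy.

No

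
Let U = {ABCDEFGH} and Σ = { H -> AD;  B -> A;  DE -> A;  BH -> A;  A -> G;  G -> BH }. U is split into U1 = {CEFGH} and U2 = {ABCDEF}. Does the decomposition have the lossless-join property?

Common attributes: U1 ∩ U2 = {CEF}.
No dependency enlarges {CEF}, so (CEF)⁺ = {CEF}.
The closure contains neither all of U1 = {CEFGH} nor all of U2 = {ABCDEF}, so the common attributes are not a superkey of either fragment. The join is lossy.

No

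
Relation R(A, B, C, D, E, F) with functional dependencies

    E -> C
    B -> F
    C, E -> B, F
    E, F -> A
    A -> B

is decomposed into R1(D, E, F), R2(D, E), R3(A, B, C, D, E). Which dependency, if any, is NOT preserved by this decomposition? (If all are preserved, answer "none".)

B -> F

Check B → F: no single fragment contains all of {B, F}, and the restricted closure of {B} across the fragments never reaches {F}.
E → C is preserved.
C, E → B, F is preserved.
E, F → A is preserved.
A → B is preserved.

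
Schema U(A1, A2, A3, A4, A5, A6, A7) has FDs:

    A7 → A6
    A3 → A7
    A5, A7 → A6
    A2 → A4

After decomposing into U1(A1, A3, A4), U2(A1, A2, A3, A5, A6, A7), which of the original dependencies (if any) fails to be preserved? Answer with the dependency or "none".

A2 → A4

Check A2 → A4: no single fragment contains all of {A2, A4}, and the restricted closure of {A2} across the fragments never reaches {A4}.
A7 → A6 is preserved.
A3 → A7 is preserved.
A5, A7 → A6 is preserved.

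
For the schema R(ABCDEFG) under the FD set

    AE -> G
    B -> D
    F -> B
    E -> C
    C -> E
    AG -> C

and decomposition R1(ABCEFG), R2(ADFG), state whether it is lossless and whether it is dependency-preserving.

lossless but not dependency-preserving

Lossless test: (AFG)⁺ = {ABCDEFG}, which contains all of one fragment — lossless.
Dependency preservation: the restricted closure of {B} across the fragments never reaches {D}, so B → D cannot be enforced without a join — not preserved.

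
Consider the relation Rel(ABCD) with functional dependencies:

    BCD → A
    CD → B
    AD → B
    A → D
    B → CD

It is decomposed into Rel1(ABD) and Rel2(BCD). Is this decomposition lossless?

Common attributes: Rel1 ∩ Rel2 = {BD}.
Closure of {BD}: B → CD applies, adding C; BCD → A applies, adding A. So (BD)⁺ = {ABCD}.
This closure contains every attribute of Rel1, so Rel1 ∩ Rel2 → Rel1. The join is lossless.

Yes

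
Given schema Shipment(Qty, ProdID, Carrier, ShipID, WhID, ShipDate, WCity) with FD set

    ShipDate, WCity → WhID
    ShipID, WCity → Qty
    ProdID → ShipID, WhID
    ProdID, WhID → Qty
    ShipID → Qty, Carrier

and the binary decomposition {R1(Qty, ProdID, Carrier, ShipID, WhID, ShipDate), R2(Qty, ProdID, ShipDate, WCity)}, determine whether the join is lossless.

Common attributes: R1 ∩ R2 = {Qty, ProdID, ShipDate}.
Closure of {Qty, ProdID, ShipDate}: ProdID → ShipID, WhID applies, adding ShipID, WhID; ShipID → Qty, Carrier applies, adding Carrier. So (Qty, ProdID, ShipDate)⁺ = {Qty, ProdID, Carrier, ShipID, WhID, ShipDate}.
This closure contains every attribute of R1, so R1 ∩ R2 → R1. The join is lossless.

Yes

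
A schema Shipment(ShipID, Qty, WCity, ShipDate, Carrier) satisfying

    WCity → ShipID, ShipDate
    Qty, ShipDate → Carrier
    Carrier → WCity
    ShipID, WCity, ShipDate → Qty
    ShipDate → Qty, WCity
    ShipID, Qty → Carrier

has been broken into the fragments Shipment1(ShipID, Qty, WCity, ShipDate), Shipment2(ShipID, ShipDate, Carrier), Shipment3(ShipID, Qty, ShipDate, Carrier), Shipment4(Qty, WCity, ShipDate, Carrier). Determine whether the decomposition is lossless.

Yes

Chase test. Columns are ShipID, Qty, WCity, ShipDate, Carrier; row i has aⱼ where attribute j ∈ Shipmenti, else bᵢⱼ.
Initial tableau (one row per fragment):
  row 1: a1 a2 a3 a4 b15
  row 2: a1 b22 b23 a4 a5
  row 3: a1 a2 b33 a4 a5
  row 4: b41 a2 a3 a4 a5
Rows 1 and 4 agree on WCity; apply WCity→ShipID, ShipDate and equate their ShipID, ShipDate entries.
Rows 1 and 3 agree on Qty, ShipDate; apply Qty, ShipDate→Carrier and equate their Carrier entries.
Rows 1 and 2 agree on Carrier; apply Carrier→WCity and equate their WCity entries.
Rows 1 and 3 agree on Carrier; apply Carrier→WCity and equate their WCity entries.
Rows 1 and 2 agree on ShipID, WCity, ShipDate; apply ShipID, WCity, ShipDate→Qty and equate their Qty entries.
Row 1 is now all distinguished symbols — the join is lossless.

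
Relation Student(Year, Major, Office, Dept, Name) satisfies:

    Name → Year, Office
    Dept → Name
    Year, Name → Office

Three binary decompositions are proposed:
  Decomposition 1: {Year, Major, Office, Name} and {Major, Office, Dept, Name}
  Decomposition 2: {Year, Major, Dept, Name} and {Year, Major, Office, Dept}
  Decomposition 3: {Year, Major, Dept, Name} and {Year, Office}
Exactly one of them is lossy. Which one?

Decomposition 3

Decomposition 1: common = {Major, Office, Name}, closure = {Year, Major, Office, Name} → lossless.
Decomposition 2: common = {Year, Major, Dept}, closure = {Year, Major, Office, Dept, Name} → lossless.
Decomposition 3: common = {Year}, closure = {Year} → lossy.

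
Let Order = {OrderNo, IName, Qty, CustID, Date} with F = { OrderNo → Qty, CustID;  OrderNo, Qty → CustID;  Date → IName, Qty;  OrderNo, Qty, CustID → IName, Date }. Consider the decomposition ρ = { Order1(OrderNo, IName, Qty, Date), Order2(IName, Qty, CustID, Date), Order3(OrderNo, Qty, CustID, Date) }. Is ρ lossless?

Chase test. Columns are OrderNo, IName, Qty, CustID, Date; row i has aⱼ where attribute j ∈ Orderi, else bᵢⱼ.
Initial tableau (one row per fragment):
  row 1: a1 a2 a3 b14 a5
  row 2: b21 a2 a3 a4 a5
  row 3: a1 b32 a3 a4 a5
Rows 1 and 3 agree on OrderNo; apply OrderNo→Qty, CustID and equate their Qty, CustID entries.
Rows 1 and 3 agree on Date; apply Date→IName, Qty and equate their IName, Qty entries.
Row 1 is now all distinguished symbols — the join is lossless.

Yes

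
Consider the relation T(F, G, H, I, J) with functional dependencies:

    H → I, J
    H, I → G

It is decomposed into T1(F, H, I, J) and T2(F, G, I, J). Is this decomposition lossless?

No

Common attributes: T1 ∩ T2 = {F, I, J}.
No dependency enlarges {F, I, J}, so (F, I, J)⁺ = {F, I, J}.
The closure contains neither all of T1 = {F, H, I, J} nor all of T2 = {F, G, I, J}, so the common attributes are not a superkey of either fragment. The join is lossy.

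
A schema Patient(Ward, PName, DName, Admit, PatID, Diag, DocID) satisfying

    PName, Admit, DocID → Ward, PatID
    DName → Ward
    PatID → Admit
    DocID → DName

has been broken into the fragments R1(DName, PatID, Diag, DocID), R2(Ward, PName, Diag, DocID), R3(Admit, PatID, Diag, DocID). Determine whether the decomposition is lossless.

No

Chase test. Columns are Ward, PName, DName, Admit, PatID, Diag, DocID; row i has aⱼ where attribute j ∈ Ri, else bᵢⱼ.
Initial tableau (one row per fragment):
  row 1: b11 b12 a3 b14 a5 a6 a7
  row 2: a1 a2 b23 b24 b25 a6 a7
  row 3: b31 b32 b33 a4 a5 a6 a7
Rows 1 and 3 agree on PatID; apply PatID→Admit and equate their Admit entries.
Rows 1 and 2 agree on DocID; apply DocID→DName and equate their DName entries.
Rows 1 and 3 agree on DocID; apply DocID→DName and equate their DName entries.
Rows 1 and 2 agree on DName; apply DName→Ward and equate their Ward entries.
Rows 1 and 3 agree on DName; apply DName→Ward and equate their Ward entries.
No row becomes fully distinguished — the join is lossy.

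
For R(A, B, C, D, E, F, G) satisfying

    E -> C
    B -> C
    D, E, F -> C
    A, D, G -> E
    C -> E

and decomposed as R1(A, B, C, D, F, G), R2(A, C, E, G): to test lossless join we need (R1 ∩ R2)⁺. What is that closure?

A, C, E, G

R1 ∩ R2 = {A, C, G}.
C → E applies, adding E
Closure: {A, C, E, G}.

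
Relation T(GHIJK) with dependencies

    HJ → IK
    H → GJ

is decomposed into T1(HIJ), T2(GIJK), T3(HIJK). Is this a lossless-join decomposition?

No

Chase test. Columns are GHIJK; row i has aⱼ where attribute j ∈ Ti, else bᵢⱼ.
Initial tableau (one row per fragment):
  row 1: b11 a2 a3 a4 b15
  row 2: a1 b22 a3 a4 a5
  row 3: b31 a2 a3 a4 a5
Rows 1 and 3 agree on HJ; apply HJ→IK and equate their IK entries.
Rows 1 and 3 agree on H; apply H→GJ and equate their GJ entries.
No row becomes fully distinguished — the join is lossy.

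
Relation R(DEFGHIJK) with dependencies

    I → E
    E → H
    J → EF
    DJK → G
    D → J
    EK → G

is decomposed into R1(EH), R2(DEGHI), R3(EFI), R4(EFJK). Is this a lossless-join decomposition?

No

Chase test. Columns are DEFGHIJK; row i has aⱼ where attribute j ∈ Ri, else bᵢⱼ.
Initial tableau (one row per fragment):
  row 1: b11 a2 b13 b14 a5 b16 b17 b18
  row 2: a1 a2 b23 a4 a5 a6 b27 b28
  row 3: b31 a2 a3 b34 b35 a6 b37 b38
  row 4: b41 a2 a3 b44 b45 b46 a7 a8
Rows 1 and 3 agree on E; apply E→H and equate their H entries.
Rows 1 and 4 agree on E; apply E→H and equate their H entries.
No row becomes fully distinguished — the join is lossy.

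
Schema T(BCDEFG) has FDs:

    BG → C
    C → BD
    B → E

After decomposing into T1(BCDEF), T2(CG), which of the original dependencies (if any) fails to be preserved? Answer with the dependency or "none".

Check BG → C: no single fragment contains all of {BCG}, and the restricted closure of {BG} across the fragments never reaches {C}.
C → BD is preserved.
B → E is preserved.

BG → C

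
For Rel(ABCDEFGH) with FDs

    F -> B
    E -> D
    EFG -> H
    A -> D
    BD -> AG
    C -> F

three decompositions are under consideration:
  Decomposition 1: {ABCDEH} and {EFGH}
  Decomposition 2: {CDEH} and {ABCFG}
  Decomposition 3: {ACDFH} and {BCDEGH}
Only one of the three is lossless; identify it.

Decomposition 1: common = {EH}, closure = {DEH} → lossy.
Decomposition 2: common = {C}, closure = {BCF} → lossy.
Decomposition 3: common = {CDH}, closure = {ABCDFGH} → lossless.

Decomposition 3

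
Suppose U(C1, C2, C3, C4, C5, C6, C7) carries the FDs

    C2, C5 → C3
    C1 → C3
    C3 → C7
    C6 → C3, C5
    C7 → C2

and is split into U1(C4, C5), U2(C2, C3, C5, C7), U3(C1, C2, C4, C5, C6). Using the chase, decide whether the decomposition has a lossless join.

Chase test. Columns are C1, C2, C3, C4, C5, C6, C7; row i has aⱼ where attribute j ∈ Ui, else bᵢⱼ.
Initial tableau (one row per fragment):
  row 1: b11 b12 b13 a4 a5 b16 b17
  row 2: b21 a2 a3 b24 a5 b26 a7
  row 3: a1 a2 b33 a4 a5 a6 b37
Rows 2 and 3 agree on C2, C5; apply C2, C5→C3 and equate their C3 entries.
Rows 2 and 3 agree on C3; apply C3→C7 and equate their C7 entries.
Row 3 is now all distinguished symbols — the join is lossless.

Yes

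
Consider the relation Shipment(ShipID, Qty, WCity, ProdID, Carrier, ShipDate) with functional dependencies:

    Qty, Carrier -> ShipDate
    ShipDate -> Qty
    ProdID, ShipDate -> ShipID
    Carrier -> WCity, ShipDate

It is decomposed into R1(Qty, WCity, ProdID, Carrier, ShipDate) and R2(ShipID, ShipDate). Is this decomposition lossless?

No

Common attributes: R1 ∩ R2 = {ShipDate}.
Closure of {ShipDate}: ShipDate → Qty applies, adding Qty. So (ShipDate)⁺ = {Qty, ShipDate}.
The closure contains neither all of R1 = {Qty, WCity, ProdID, Carrier, ShipDate} nor all of R2 = {ShipID, ShipDate}, so the common attributes are not a superkey of either fragment. The join is lossy.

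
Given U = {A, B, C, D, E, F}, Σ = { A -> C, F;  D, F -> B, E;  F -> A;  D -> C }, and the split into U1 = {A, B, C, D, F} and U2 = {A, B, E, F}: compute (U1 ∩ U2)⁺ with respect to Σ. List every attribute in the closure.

U1 ∩ U2 = {A, B, F}.
A → C, F applies, adding C
Closure: {A, B, C, F}.

A, B, C, F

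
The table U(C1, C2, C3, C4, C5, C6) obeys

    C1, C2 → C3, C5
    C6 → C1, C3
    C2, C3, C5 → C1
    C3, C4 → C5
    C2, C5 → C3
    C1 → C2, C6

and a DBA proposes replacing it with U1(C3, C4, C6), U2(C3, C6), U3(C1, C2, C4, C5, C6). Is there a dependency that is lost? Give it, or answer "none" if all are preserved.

C3, C4 → C5

Check C3, C4 → C5: no single fragment contains all of {C3, C4, C5}, and the restricted closure of {C3, C4} across the fragments never reaches {C5}.
C1, C2 → C3, C5 is preserved.
C6 → C1, C3 is preserved.
C2, C3, C5 → C1 is preserved.
C2, C5 → C3 is preserved.
C1 → C2, C6 is preserved.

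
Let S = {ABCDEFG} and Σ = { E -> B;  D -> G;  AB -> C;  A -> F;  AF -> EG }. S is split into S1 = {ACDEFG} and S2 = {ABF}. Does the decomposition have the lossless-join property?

Yes

Common attributes: S1 ∩ S2 = {AF}.
Closure of {AF}: AF → EG applies, adding EG; E → B applies, adding B; AB → C applies, adding C. So (AF)⁺ = {ABCEFG}.
This closure contains every attribute of S2, so S1 ∩ S2 → S2. The join is lossless.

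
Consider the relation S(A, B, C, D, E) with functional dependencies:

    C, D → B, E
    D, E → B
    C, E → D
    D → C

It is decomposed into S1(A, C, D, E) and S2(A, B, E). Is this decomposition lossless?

Common attributes: S1 ∩ S2 = {A, E}.
No dependency enlarges {A, E}, so (A, E)⁺ = {A, E}.
The closure contains neither all of S1 = {A, C, D, E} nor all of S2 = {A, B, E}, so the common attributes are not a superkey of either fragment. The join is lossy.

No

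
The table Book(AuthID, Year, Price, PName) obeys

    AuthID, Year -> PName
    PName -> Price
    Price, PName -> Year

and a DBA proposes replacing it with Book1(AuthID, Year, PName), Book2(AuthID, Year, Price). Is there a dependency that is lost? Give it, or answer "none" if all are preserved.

Check PName → Price: no single fragment contains all of {Price, PName}, and the restricted closure of {PName} across the fragments never reaches {Price}.
AuthID, Year → PName is preserved.
Price, PName → Year is preserved.

PName -> Price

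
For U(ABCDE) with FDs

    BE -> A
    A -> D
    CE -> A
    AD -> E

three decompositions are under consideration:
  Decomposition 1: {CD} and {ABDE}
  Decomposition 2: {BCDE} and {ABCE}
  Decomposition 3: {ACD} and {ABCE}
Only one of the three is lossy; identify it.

Decomposition 1

Decomposition 1: common = {D}, closure = {D} → lossy.
Decomposition 2: common = {BCE}, closure = {ABCDE} → lossless.
Decomposition 3: common = {AC}, closure = {ACDE} → lossless.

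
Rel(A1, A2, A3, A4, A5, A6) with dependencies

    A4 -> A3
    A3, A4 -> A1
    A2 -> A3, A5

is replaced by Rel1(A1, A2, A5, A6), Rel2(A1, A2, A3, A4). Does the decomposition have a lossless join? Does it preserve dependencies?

Lossless test: (A1, A2)⁺ = {A1, A2, A3, A5}, which is a superkey of neither fragment — lossy.
Dependency preservation: A2 → A3, A5 is not contained in any single fragment, but the restricted closure of its left-hand side across the fragments still reaches the right-hand side; the remaining FDs each lie inside some fragment. All dependencies are preserved.

lossy but dependency-preserving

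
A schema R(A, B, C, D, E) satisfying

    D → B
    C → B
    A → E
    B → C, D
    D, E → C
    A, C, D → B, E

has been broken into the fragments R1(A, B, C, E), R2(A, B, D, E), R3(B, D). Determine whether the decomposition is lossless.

Yes

Chase test. Columns are A, B, C, D, E; row i has aⱼ where attribute j ∈ Ri, else bᵢⱼ.
Initial tableau (one row per fragment):
  row 1: a1 a2 a3 b14 a5
  row 2: a1 a2 b23 a4 a5
  row 3: b31 a2 b33 a4 b35
Rows 1 and 2 agree on B; apply B→C, D and equate their C, D entries.
Rows 1 and 3 agree on B; apply B→C, D and equate their C, D entries.
Row 1 is now all distinguished symbols — the join is lossless.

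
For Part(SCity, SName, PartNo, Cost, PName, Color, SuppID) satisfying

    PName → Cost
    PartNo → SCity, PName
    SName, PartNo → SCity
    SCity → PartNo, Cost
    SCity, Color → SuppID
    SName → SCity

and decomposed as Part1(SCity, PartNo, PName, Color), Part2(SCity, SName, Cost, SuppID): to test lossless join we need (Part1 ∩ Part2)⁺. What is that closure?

SCity, PartNo, Cost, PName

Part1 ∩ Part2 = {SCity}.
SCity → PartNo, Cost applies, adding PartNo, Cost
PartNo → SCity, PName applies, adding PName
Closure: {SCity, PartNo, Cost, PName}.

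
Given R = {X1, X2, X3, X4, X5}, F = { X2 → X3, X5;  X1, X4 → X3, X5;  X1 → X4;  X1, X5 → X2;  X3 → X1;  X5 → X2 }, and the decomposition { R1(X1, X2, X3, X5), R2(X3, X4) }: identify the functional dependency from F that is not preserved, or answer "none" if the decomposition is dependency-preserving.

none

X2 → X3, X5 lies within R1.
X1, X4 → X3, X5: restricted closure across fragments reaches X3, X5.
X1 → X4: restricted closure across fragments reaches X4.
X1, X5 → X2 lies within R1.
X3 → X1 lies within R1.
X5 → X2 lies within R1.
Every dependency is enforceable on the fragments, so the decomposition is dependency-preserving.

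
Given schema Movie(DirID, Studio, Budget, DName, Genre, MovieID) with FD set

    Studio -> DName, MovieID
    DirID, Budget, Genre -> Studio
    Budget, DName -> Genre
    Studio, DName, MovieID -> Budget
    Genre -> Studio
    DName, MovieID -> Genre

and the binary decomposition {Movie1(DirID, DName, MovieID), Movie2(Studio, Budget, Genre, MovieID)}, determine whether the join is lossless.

Common attributes: Movie1 ∩ Movie2 = {MovieID}.
No dependency enlarges {MovieID}, so (MovieID)⁺ = {MovieID}.
The closure contains neither all of Movie1 = {DirID, DName, MovieID} nor all of Movie2 = {Studio, Budget, Genre, MovieID}, so the common attributes are not a superkey of either fragment. The join is lossy.

No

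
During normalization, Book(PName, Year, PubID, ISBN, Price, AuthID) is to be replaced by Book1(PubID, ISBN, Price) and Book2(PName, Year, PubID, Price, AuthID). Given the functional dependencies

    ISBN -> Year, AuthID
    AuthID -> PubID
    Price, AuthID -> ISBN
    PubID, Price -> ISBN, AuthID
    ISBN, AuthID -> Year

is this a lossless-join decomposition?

Yes

Common attributes: Book1 ∩ Book2 = {PubID, Price}.
Closure of {PubID, Price}: PubID, Price → ISBN, AuthID applies, adding ISBN, AuthID; ISBN, AuthID → Year applies, adding Year. So (PubID, Price)⁺ = {Year, PubID, ISBN, Price, AuthID}.
This closure contains every attribute of Book1, so Book1 ∩ Book2 → Book1. The join is lossless.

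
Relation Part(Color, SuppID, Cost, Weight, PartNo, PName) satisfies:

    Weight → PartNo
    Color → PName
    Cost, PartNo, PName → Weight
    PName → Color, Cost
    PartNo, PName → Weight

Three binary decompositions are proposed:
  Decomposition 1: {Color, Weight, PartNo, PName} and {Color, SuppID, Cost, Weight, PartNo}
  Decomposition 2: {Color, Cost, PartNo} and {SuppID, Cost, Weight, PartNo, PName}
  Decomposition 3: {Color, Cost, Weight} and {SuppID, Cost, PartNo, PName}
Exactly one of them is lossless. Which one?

Decomposition 1: common = {Color, Weight, PartNo}, closure = {Color, Cost, Weight, PartNo, PName} → lossless.
Decomposition 2: common = {Cost, PartNo}, closure = {Cost, PartNo} → lossy.
Decomposition 3: common = {Cost}, closure = {Cost} → lossy.

Decomposition 1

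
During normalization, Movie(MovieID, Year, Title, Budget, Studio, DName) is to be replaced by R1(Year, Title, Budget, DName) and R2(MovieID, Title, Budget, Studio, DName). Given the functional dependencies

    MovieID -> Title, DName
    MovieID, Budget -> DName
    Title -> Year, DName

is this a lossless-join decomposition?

Yes

Common attributes: R1 ∩ R2 = {Title, Budget, DName}.
Closure of {Title, Budget, DName}: Title → Year, DName applies, adding Year. So (Title, Budget, DName)⁺ = {Year, Title, Budget, DName}.
This closure contains every attribute of R1, so R1 ∩ R2 → R1. The join is lossless.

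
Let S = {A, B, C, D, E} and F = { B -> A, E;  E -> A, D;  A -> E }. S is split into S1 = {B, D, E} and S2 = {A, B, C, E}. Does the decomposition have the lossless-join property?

Yes

Common attributes: S1 ∩ S2 = {B, E}.
Closure of {B, E}: B → A, E applies, adding A; E → A, D applies, adding D. So (B, E)⁺ = {A, B, D, E}.
This closure contains every attribute of S1, so S1 ∩ S2 → S1. The join is lossless.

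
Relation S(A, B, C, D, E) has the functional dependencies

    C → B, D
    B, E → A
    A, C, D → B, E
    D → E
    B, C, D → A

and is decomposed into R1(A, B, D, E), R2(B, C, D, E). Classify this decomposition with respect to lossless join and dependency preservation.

Lossless test: (B, D, E)⁺ = {A, B, D, E}, which contains all of one fragment — lossless.
Dependency preservation: A, C, D → B, E; B, C, D → A are not contained in any single fragment, but the restricted closure of each left-hand side across the fragments still reaches the right-hand side; the remaining FDs each lie inside some fragment. All dependencies are preserved.

lossless and dependency-preserving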